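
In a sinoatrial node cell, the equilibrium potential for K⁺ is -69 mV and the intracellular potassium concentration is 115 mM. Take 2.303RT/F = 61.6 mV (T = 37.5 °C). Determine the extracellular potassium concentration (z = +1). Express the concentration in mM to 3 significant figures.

8.72 mM

Nernst: E = (61.6/1) · log₁₀([out]/[in]), so log₁₀([out]/[in]) = -69.0 × 1 / 61.6 = -1.1201.
[out]/[in] = 10^(-1.1201) = 0.07584.
[out] = 0.07584 × 115 = 8.721 mM.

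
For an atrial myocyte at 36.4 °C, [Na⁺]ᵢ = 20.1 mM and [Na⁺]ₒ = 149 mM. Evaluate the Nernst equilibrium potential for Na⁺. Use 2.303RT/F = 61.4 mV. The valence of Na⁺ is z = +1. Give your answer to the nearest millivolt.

E = (61.4/z) · log₁₀([Na⁺]_out/[Na⁺]_in) with z = +1.
= (61.4/1) · log₁₀(149/20.1) = 61.40 · log₁₀(7.413)
= 61.40 · (0.8700) = 53.42 mV

53 mV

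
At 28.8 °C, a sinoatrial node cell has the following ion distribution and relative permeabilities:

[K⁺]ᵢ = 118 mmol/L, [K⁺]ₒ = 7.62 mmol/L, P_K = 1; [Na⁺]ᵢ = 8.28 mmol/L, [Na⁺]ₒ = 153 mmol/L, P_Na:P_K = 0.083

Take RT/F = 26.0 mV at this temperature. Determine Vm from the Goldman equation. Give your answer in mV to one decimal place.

-45.9 mV

Vm = 26.0 · ln[(Σ P·[cation]ₒ + Σ P·[anion]ᵢ) / (Σ P·[cation]ᵢ + Σ P·[anion]ₒ)]
Numerator = 1×7.62 + 0.083×153 = 20.32
Denominator = 1×118 + 0.083×8.28 = 118.7
Vm = 26.0 · ln(0.1712) = 26.0 × (-1.7649) = -45.89 mV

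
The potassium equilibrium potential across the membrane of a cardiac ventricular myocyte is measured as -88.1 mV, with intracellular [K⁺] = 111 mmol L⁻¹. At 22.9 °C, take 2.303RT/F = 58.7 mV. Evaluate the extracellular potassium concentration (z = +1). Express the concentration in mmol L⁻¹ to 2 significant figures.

3.5 mmol L⁻¹

Nernst: E = (58.7/1) · log₁₀([out]/[in]), so log₁₀([out]/[in]) = -88.1 × 1 / 58.7 = -1.5009.
[out]/[in] = 10^(-1.5009) = 0.03156.
[out] = 0.03156 × 111 = 3.503 mmol L⁻¹.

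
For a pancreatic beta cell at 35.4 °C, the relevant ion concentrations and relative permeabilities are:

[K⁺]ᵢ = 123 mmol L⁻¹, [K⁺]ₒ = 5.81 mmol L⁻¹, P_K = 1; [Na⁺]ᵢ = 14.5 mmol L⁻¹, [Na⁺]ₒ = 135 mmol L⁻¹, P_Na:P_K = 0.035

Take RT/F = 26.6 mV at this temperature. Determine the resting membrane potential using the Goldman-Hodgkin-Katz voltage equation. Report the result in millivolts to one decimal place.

-65.5 mV

Vm = 26.6 · ln[(Σ P·[cation]ₒ + Σ P·[anion]ᵢ) / (Σ P·[cation]ᵢ + Σ P·[anion]ₒ)]
Numerator = 1×5.81 + 0.035×135 = 10.54
Denominator = 1×123 + 0.035×14.5 = 123.5
Vm = 26.6 · ln(0.085298) = 26.6 × (-2.4616) = -65.48 mV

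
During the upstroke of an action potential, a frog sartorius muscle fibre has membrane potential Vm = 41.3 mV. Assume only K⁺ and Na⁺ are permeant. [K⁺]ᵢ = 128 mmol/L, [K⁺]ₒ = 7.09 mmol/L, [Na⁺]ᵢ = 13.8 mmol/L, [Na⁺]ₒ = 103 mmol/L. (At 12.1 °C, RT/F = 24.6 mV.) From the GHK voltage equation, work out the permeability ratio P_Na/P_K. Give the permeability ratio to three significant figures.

Let α = P_Na/P_K. GHK: Vm = 24.6·ln[(Kₒ + α·Naₒ)/(Kᵢ + α·Naᵢ)].
e^(Vm/24.6) = e^(41.3/24.6) = 5.3595
So 5.3595·(Kᵢ + α·Naᵢ) = Kₒ + α·Naₒ → α = (5.3595·128.0 − 7.09) / (103.0 − 5.3595·13.8)
α = (686 − 7.09) / (103.0 − 73.96) = 678.9/29.04 = 23.38

23.4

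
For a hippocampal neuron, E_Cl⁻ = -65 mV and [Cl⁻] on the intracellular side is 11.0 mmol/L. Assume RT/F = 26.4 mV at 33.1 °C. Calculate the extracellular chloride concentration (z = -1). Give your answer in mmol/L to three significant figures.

Nernst: E = (26.4/-1) · ln([out]/[in]), so ln([out]/[in]) = -65.0 × -1 / 26.4 = 2.4621.
[out]/[in] = e^(2.4621) = 11.73.
[out] = 11.73 × 11.0 = 129 mmol/L.

129 mmol/L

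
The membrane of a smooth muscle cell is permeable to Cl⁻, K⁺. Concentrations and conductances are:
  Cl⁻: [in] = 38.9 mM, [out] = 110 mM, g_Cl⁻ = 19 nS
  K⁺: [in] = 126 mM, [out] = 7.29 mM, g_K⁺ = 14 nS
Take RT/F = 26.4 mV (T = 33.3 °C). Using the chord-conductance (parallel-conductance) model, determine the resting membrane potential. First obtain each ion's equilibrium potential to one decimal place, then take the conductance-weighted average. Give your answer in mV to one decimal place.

E_Cl⁻ = (26.4/-1)·ln(110/38.9) = -27.4 mV
E_K⁺ = (26.4/1)·ln(7.29/126) = -75.2 mV
Vm = (Σ gᵢEᵢ)/(Σ gᵢ) = (19·-27.4 + 14·-75.2) / (19 + 14)
= -1573.40 / 33 = -47.68 mV

-47.7 mV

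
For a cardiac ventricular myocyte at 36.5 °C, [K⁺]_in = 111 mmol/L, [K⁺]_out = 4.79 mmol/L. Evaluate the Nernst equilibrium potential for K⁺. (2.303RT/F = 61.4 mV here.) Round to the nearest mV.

E = (61.4/z) · log₁₀([K⁺]_out/[K⁺]_in) with z = +1.
= (61.4/1) · log₁₀(4.79/111) = 61.40 · log₁₀(0.04315)
= 61.40 · (-1.3650) = -83.81 mV

-84 mV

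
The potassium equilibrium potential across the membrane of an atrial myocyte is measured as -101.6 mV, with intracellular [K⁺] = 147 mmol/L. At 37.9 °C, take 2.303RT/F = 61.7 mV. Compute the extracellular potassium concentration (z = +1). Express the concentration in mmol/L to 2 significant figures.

Nernst: E = (61.7/1) · log₁₀([out]/[in]), so log₁₀([out]/[in]) = -101.6 × 1 / 61.7 = -1.6467.
[out]/[in] = 10^(-1.6467) = 0.02256.
[out] = 0.02256 × 147 = 3.316 mmol/L.

3.3 mmol/L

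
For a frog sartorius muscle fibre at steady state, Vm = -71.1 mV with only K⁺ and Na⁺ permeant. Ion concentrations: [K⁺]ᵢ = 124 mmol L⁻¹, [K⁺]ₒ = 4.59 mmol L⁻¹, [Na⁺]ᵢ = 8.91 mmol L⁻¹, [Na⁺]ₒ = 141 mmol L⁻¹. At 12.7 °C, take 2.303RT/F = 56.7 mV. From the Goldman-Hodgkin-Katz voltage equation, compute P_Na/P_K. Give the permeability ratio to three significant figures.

0.0165

Let α = P_Na/P_K. GHK: Vm = 56.7·log₁₀[(Kₒ + α·Naₒ)/(Kᵢ + α·Naᵢ)].
10^(Vm/56.7) = 10^(-71.1/56.7) = 0.055723
So 0.055723·(Kᵢ + α·Naᵢ) = Kₒ + α·Naₒ → α = (0.055723·124.0 − 4.59) / (141.0 − 0.055723·8.91)
α = (6.91 − 4.59) / (141.0 − 0.4965) = 2.32/140.5 = 0.01651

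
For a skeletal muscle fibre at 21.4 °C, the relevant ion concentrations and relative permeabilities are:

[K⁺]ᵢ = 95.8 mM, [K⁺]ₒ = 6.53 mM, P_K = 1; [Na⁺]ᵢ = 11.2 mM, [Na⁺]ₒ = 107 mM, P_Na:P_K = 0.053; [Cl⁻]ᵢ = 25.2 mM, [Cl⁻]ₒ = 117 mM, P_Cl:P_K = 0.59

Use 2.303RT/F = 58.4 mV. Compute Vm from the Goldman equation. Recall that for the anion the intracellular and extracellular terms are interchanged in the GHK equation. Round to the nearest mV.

-46 mV

Vm = 58.4 · log₁₀[(Σ P·[cation]ₒ + Σ P·[anion]ᵢ) / (Σ P·[cation]ᵢ + Σ P·[anion]ₒ)]
Numerator = 1×6.53 + 0.053×107 + 0.59×25.2 = 27.07
Denominator = 1×95.8 + 0.053×11.2 + 0.59×117 = 165.4
Vm = 58.4 · log₁₀(0.16363) = 58.4 × (-0.7861) = -45.91 mV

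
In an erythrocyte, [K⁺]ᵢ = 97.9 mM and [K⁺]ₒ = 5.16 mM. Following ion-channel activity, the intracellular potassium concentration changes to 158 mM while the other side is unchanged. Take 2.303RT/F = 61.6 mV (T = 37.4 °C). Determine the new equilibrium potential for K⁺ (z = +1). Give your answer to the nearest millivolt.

After the shift: [K⁺]_out = 5.16, [K⁺]_in = 158 mM.
E_new = (61.6/1)·log₁₀(5.16/158) = 61.60 · (-1.4860) = -91.54 mV

-92 mV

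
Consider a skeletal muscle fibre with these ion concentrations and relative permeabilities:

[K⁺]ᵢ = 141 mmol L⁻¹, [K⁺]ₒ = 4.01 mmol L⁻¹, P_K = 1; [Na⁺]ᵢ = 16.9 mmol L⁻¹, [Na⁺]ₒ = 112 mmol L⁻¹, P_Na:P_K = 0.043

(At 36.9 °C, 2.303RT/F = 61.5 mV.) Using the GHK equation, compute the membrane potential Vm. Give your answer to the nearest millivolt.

Vm = 61.5 · log₁₀[(Σ P·[cation]ₒ + Σ P·[anion]ᵢ) / (Σ P·[cation]ᵢ + Σ P·[anion]ₒ)]
Numerator = 1×4.01 + 0.043×112 = 8.826
Denominator = 1×141 + 0.043×16.9 = 141.7
Vm = 61.5 · log₁₀(0.062275) = 61.5 × (-1.2057) = -74.15 mV

-74 mV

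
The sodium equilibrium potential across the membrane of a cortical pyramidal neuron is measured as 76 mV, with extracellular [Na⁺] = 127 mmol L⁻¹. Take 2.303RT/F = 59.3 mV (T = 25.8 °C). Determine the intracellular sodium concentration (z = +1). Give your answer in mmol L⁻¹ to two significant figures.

Nernst: E = (59.3/1) · log₁₀([out]/[in]), so log₁₀([out]/[in]) = 76.0 × 1 / 59.3 = 1.2816.
[out]/[in] = 10^(1.2816) = 19.13.
[in] = 127 / 19.13 = 6.64 mmol L⁻¹.

6.6 mmol L⁻¹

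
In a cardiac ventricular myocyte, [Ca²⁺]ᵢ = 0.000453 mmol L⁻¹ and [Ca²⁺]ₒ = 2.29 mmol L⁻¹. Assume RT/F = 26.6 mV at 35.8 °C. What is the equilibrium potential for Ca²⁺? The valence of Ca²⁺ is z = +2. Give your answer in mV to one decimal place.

E = (26.6/z) · ln([Ca²⁺]_out/[Ca²⁺]_in) with z = +2.
= (26.6/2) · ln(2.29/0.000453) = 13.30 · ln(5055)
= 13.30 · (8.5282) = 113.42 mV

113.4 mV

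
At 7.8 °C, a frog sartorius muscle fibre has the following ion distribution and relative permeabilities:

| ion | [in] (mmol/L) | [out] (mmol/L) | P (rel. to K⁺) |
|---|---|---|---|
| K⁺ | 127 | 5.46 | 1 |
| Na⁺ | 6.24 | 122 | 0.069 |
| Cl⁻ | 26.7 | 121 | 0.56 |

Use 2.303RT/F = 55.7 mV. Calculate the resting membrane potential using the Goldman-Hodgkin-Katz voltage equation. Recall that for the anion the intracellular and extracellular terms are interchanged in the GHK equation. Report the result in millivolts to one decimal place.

-46.3 mV

Vm = 55.7 · log₁₀[(Σ P·[cation]ₒ + Σ P·[anion]ᵢ) / (Σ P·[cation]ᵢ + Σ P·[anion]ₒ)]
Numerator = 1×5.46 + 0.069×122 + 0.56×26.7 = 28.83
Denominator = 1×127 + 0.069×6.24 + 0.56×121 = 195.2
Vm = 55.7 · log₁₀(0.1477) = 55.7 × (-0.8306) = -46.27 mV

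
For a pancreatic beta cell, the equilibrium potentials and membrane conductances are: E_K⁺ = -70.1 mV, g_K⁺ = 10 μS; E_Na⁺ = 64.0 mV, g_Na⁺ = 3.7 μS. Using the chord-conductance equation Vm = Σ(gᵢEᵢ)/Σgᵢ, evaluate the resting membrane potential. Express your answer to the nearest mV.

-34 mV

Σ gᵢEᵢ = 10·(-70.1) + 3.7·(64.0) = -464.20
Σ gᵢ = 10 + 3.7 = 13.7
Vm = -464.20 / 13.7 = -33.88 mV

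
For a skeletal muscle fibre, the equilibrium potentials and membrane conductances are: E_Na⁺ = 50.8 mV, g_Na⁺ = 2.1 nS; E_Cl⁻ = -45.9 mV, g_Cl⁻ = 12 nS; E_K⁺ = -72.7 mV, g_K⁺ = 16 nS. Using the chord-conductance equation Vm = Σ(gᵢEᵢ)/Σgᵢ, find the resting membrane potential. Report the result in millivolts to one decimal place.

-53.4 mV

Σ gᵢEᵢ = 2.1·(50.8) + 12·(-45.9) + 16·(-72.7) = -1607.32
Σ gᵢ = 2.1 + 12 + 16 = 30.1
Vm = -1607.32 / 30.1 = -53.40 mV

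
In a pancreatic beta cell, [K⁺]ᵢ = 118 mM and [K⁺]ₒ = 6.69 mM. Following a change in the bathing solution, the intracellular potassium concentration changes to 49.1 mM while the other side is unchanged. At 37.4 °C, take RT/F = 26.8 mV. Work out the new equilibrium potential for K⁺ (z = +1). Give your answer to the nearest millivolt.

After the shift: [K⁺]_out = 6.69, [K⁺]_in = 49.1 mM.
E_new = (26.8/1)·ln(6.69/49.1) = 26.80 · (-1.9932) = -53.42 mV

-53 mV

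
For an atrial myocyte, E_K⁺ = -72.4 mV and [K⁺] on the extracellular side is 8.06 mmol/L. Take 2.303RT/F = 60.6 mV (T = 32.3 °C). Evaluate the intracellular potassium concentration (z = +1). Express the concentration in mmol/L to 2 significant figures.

130 mmol/L

Nernst: E = (60.6/1) · log₁₀([out]/[in]), so log₁₀([out]/[in]) = -72.4 × 1 / 60.6 = -1.1947.
[out]/[in] = 10^(-1.1947) = 0.06387.
[in] = 8.06 / 0.06387 = 126.2 mmol/L.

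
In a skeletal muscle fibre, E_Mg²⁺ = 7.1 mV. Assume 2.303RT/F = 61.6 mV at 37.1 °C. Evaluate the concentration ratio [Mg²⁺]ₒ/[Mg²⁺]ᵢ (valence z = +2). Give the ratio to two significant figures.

1.7

log₁₀([out]/[in]) = E·z/(61.6) = 7.1 × 2 / 61.6 = 0.2305
[out]/[in] = 10^(0.2305) = 1.7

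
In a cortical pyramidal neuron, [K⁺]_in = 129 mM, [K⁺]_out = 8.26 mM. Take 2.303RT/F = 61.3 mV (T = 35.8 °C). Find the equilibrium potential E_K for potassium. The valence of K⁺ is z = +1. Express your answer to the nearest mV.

-73 mV

E = (61.3/z) · log₁₀([K⁺]_out/[K⁺]_in) with z = +1.
= (61.3/1) · log₁₀(8.26/129) = 61.30 · log₁₀(0.06403)
= 61.30 · (-1.1936) = -73.17 mV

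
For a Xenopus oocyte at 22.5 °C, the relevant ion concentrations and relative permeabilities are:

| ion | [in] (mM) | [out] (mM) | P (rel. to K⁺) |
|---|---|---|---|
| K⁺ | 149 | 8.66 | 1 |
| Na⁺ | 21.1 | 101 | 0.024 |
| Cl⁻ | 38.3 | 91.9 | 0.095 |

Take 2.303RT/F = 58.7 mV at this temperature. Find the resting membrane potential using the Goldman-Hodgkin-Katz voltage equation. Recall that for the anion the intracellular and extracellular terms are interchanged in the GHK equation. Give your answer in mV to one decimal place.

Vm = 58.7 · log₁₀[(Σ P·[cation]ₒ + Σ P·[anion]ᵢ) / (Σ P·[cation]ᵢ + Σ P·[anion]ₒ)]
Numerator = 1×8.66 + 0.024×101 + 0.095×38.3 = 14.72
Denominator = 1×149 + 0.024×21.1 + 0.095×91.9 = 158.2
Vm = 58.7 · log₁₀(0.093041) = 58.7 × (-1.0313) = -60.54 mV

-60.5 mV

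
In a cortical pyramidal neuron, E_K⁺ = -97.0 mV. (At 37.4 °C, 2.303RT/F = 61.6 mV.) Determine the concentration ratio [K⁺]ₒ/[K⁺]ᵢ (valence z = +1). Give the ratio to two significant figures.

log₁₀([out]/[in]) = E·z/(61.6) = -97.0 × 1 / 61.6 = -1.5747
[out]/[in] = 10^(-1.5747) = 0.02663

0.027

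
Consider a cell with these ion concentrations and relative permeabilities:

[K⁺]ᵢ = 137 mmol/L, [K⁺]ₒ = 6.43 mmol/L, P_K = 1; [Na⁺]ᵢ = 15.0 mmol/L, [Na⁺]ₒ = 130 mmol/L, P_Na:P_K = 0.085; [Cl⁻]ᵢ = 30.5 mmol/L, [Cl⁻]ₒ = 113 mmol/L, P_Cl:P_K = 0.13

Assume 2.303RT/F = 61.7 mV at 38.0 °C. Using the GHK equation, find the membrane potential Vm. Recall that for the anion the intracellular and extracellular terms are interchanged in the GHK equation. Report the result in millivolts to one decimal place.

-52.6 mV

Vm = 61.7 · log₁₀[(Σ P·[cation]ₒ + Σ P·[anion]ᵢ) / (Σ P·[cation]ᵢ + Σ P·[anion]ₒ)]
Numerator = 1×6.43 + 0.085×130 + 0.13×30.5 = 21.45
Denominator = 1×137 + 0.085×15.0 + 0.13×113 = 153
Vm = 61.7 · log₁₀(0.1402) = 61.7 × (-0.8533) = -52.65 mV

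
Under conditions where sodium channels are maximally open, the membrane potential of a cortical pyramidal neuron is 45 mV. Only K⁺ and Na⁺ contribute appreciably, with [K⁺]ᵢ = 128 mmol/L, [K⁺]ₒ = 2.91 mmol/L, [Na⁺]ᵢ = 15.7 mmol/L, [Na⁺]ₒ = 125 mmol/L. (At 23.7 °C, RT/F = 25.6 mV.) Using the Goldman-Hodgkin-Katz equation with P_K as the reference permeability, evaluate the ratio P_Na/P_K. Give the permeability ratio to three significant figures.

Let α = P_Na/P_K. GHK: Vm = 25.6·ln[(Kₒ + α·Naₒ)/(Kᵢ + α·Naᵢ)].
e^(Vm/25.6) = e^(45.0/25.6) = 5.7997
So 5.7997·(Kᵢ + α·Naᵢ) = Kₒ + α·Naₒ → α = (5.7997·128.0 − 2.91) / (125.0 − 5.7997·15.7)
α = (742.4 − 2.91) / (125.0 − 91.06) = 739.5/33.94 = 21.78

21.8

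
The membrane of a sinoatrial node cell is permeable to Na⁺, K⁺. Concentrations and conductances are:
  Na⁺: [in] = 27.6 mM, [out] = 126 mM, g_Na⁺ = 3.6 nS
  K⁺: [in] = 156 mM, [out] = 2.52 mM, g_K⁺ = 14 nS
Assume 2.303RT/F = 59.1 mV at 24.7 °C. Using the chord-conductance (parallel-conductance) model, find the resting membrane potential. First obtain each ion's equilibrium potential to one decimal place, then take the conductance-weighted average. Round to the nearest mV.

E_Na⁺ = (59.1/1)·log₁₀(126/27.6) = 39.0 mV
E_K⁺ = (59.1/1)·log₁₀(2.52/156) = -105.9 mV
Vm = (Σ gᵢEᵢ)/(Σ gᵢ) = (3.6·39.0 + 14·-105.9) / (3.6 + 14)
= -1342.20 / 17.6 = -76.26 mV

-76 mV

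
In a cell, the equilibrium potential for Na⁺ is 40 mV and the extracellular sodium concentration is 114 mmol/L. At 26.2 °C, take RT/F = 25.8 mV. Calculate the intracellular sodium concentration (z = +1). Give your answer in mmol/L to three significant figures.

24.2 mmol/L

Nernst: E = (25.8/1) · ln([out]/[in]), so ln([out]/[in]) = 40.0 × 1 / 25.8 = 1.5504.
[out]/[in] = e^(1.5504) = 4.713.
[in] = 114 / 4.713 = 24.19 mmol/L.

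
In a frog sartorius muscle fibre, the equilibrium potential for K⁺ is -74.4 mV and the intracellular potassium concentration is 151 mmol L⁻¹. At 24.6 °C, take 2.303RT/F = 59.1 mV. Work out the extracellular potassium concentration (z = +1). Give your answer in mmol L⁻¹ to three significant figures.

8.32 mmol L⁻¹

Nernst: E = (59.1/1) · log₁₀([out]/[in]), so log₁₀([out]/[in]) = -74.4 × 1 / 59.1 = -1.2589.
[out]/[in] = 10^(-1.2589) = 0.0551.
[out] = 0.0551 × 151 = 8.319 mmol L⁻¹.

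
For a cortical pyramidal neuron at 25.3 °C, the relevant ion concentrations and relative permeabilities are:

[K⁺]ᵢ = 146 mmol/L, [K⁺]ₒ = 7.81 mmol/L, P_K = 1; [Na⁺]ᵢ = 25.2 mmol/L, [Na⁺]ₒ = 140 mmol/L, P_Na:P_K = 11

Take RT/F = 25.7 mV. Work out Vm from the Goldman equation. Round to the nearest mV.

33 mV

Vm = 25.7 · ln[(Σ P·[cation]ₒ + Σ P·[anion]ᵢ) / (Σ P·[cation]ᵢ + Σ P·[anion]ₒ)]
Numerator = 1×7.81 + 11×140 = 1548
Denominator = 1×146 + 11×25.2 = 423.2
Vm = 25.7 · ln(3.6574) = 25.7 × (1.2968) = 33.33 mV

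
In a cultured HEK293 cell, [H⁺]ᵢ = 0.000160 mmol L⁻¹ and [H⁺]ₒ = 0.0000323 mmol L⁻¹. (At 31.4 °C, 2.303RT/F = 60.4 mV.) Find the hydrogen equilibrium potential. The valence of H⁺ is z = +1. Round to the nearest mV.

E = (60.4/z) · log₁₀([H⁺]_out/[H⁺]_in) with z = +1.
= (60.4/1) · log₁₀(0.0000323/0.000160) = 60.40 · log₁₀(0.2019)
= 60.40 · (-0.6949) = -41.97 mV

-42 mV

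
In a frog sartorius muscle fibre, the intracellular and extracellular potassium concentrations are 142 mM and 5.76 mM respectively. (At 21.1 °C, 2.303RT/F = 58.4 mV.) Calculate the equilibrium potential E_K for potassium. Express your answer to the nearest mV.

E = (58.4/z) · log₁₀([K⁺]_out/[K⁺]_in) with z = +1.
= (58.4/1) · log₁₀(5.76/142) = 58.40 · log₁₀(0.04056)
= 58.40 · (-1.3919) = -81.28 mV

-81 mV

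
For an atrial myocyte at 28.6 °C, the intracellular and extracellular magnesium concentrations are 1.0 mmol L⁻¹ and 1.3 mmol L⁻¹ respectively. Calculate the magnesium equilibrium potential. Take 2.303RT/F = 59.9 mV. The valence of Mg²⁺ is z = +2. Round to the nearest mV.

E = (59.9/z) · log₁₀([Mg²⁺]_out/[Mg²⁺]_in) with z = +2.
= (59.9/2) · log₁₀(1.3/1.0) = 29.95 · log₁₀(1.3)
= 29.95 · (0.1139) = 3.41 mV

3 mV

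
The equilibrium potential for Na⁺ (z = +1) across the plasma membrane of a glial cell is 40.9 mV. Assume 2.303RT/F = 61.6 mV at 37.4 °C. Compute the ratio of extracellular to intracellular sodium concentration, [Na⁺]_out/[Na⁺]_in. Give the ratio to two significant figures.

log₁₀([out]/[in]) = E·z/(61.6) = 40.9 × 1 / 61.6 = 0.6640
[out]/[in] = 10^(0.6640) = 4.613

4.6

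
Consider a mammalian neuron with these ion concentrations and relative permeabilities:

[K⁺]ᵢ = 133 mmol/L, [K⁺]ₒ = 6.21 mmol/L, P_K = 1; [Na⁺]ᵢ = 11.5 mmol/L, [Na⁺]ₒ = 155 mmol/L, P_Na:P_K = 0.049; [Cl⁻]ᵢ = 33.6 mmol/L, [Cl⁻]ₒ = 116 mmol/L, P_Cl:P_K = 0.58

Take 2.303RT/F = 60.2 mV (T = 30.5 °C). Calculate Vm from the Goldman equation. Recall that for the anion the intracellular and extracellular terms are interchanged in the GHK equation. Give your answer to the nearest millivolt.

Vm = 60.2 · log₁₀[(Σ P·[cation]ₒ + Σ P·[anion]ᵢ) / (Σ P·[cation]ᵢ + Σ P·[anion]ₒ)]
Numerator = 1×6.21 + 0.049×155 + 0.58×33.6 = 33.29
Denominator = 1×133 + 0.049×11.5 + 0.58×116 = 200.8
Vm = 60.2 · log₁₀(0.16577) = 60.2 × (-0.7805) = -46.99 mV

-47 mV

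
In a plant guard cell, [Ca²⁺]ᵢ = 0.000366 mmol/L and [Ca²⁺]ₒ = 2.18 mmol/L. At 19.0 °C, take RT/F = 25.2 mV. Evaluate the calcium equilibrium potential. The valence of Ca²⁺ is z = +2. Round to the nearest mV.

E = (25.2/z) · ln([Ca²⁺]_out/[Ca²⁺]_in) with z = +2.
= (25.2/2) · ln(2.18/0.000366) = 12.60 · ln(5956)
= 12.60 · (8.6922) = 109.52 mV

110 mV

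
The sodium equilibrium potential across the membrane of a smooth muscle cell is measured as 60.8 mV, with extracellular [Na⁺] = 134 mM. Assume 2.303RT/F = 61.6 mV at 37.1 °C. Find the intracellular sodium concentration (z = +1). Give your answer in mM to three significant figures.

Nernst: E = (61.6/1) · log₁₀([out]/[in]), so log₁₀([out]/[in]) = 60.8 × 1 / 61.6 = 0.9870.
[out]/[in] = 10^(0.9870) = 9.705.
[in] = 134 / 9.705 = 13.81 mM.

13.8 mM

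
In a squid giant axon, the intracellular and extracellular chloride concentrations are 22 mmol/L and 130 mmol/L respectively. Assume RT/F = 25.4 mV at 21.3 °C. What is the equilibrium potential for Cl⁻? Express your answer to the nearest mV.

E = (25.4/z) · ln([Cl⁻]_out/[Cl⁻]_in) with z = -1.
For an anion, dividing by z = -1 reverses the sign.
= (25.4/-1) · ln(130/22) = -25.40 · ln(5.909)
= -25.40 · (1.7765) = -45.12 mV

-45 mV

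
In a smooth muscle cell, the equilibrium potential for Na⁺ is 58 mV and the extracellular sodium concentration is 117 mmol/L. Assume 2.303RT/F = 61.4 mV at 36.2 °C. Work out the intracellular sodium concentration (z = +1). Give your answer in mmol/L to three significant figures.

13.3 mmol/L

Nernst: E = (61.4/1) · log₁₀([out]/[in]), so log₁₀([out]/[in]) = 58.0 × 1 / 61.4 = 0.9446.
[out]/[in] = 10^(0.9446) = 8.803.
[in] = 117 / 8.803 = 13.29 mmol/L.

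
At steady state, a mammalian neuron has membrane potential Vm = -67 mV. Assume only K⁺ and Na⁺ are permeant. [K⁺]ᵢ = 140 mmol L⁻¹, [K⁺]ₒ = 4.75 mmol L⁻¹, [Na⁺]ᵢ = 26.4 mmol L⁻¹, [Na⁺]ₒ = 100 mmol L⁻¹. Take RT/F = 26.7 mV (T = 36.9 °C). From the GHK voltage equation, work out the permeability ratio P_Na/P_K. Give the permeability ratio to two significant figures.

0.068

Let α = P_Na/P_K. GHK: Vm = 26.7·ln[(Kₒ + α·Naₒ)/(Kᵢ + α·Naᵢ)].
e^(Vm/26.7) = e^(-67.0/26.7) = 0.08132
So 0.08132·(Kᵢ + α·Naᵢ) = Kₒ + α·Naₒ → α = (0.08132·140.0 − 4.75) / (100.0 − 0.08132·26.4)
α = (11.38 − 4.75) / (100.0 − 2.147) = 6.635/97.85 = 0.0678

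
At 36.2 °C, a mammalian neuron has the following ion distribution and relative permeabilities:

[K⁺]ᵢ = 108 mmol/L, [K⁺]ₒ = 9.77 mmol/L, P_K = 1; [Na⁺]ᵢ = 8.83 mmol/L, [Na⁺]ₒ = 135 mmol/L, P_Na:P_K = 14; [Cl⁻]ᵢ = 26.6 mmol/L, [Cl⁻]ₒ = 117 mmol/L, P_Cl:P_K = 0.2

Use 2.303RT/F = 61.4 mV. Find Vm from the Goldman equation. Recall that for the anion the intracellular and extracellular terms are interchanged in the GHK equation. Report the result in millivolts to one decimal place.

Vm = 61.4 · log₁₀[(Σ P·[cation]ₒ + Σ P·[anion]ᵢ) / (Σ P·[cation]ᵢ + Σ P·[anion]ₒ)]
Numerator = 1×9.77 + 14×135 + 0.2×26.6 = 1905
Denominator = 1×108 + 14×8.83 + 0.2×117 = 255
Vm = 61.4 · log₁₀(7.4704) = 61.4 × (0.8733) = 53.62 mV

53.6 mV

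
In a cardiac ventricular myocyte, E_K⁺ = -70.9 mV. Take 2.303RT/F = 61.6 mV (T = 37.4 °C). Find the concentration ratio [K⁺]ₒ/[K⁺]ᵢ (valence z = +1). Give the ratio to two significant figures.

log₁₀([out]/[in]) = E·z/(61.6) = -70.9 × 1 / 61.6 = -1.1510
[out]/[in] = 10^(-1.1510) = 0.07064

0.071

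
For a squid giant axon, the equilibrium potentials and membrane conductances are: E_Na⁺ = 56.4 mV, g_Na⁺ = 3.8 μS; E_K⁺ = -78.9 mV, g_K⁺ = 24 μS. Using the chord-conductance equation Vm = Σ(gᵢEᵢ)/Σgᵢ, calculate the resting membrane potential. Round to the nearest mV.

Σ gᵢEᵢ = 3.8·(56.4) + 24·(-78.9) = -1679.28
Σ gᵢ = 3.8 + 24 = 27.8
Vm = -1679.28 / 27.8 = -60.41 mV

-60 mV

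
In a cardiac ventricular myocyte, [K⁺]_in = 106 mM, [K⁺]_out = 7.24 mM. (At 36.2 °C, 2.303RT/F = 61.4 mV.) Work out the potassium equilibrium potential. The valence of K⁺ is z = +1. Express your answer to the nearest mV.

-72 mV

E = (61.4/z) · log₁₀([K⁺]_out/[K⁺]_in) with z = +1.
= (61.4/1) · log₁₀(7.24/106) = 61.40 · log₁₀(0.0683)
= 61.40 · (-1.1656) = -71.57 mV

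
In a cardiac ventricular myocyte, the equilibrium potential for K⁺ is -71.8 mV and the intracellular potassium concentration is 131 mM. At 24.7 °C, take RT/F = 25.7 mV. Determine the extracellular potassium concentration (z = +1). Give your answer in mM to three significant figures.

Nernst: E = (25.7/1) · ln([out]/[in]), so ln([out]/[in]) = -71.8 × 1 / 25.7 = -2.7938.
[out]/[in] = e^(-2.7938) = 0.06119.
[out] = 0.06119 × 131 = 8.016 mM.

8.02 mM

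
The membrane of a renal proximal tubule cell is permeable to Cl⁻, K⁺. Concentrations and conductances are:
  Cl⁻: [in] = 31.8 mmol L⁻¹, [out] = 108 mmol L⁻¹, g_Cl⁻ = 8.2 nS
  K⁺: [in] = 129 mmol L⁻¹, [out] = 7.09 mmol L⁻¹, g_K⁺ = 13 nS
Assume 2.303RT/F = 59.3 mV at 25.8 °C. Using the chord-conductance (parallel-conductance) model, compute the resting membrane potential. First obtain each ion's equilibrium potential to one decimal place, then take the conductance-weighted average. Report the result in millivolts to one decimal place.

E_Cl⁻ = (59.3/-1)·log₁₀(108/31.8) = -31.5 mV
E_K⁺ = (59.3/1)·log₁₀(7.09/129) = -74.7 mV
Vm = (Σ gᵢEᵢ)/(Σ gᵢ) = (8.2·-31.5 + 13·-74.7) / (8.2 + 13)
= -1229.40 / 21.2 = -57.99 mV

-58.0 mV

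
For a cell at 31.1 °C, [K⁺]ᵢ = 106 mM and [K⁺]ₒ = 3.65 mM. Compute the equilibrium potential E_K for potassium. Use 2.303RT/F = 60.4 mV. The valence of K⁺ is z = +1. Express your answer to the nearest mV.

E = (60.4/z) · log₁₀([K⁺]_out/[K⁺]_in) with z = +1.
= (60.4/1) · log₁₀(3.65/106) = 60.40 · log₁₀(0.03443)
= 60.40 · (-1.4630) = -88.37 mV

-88 mV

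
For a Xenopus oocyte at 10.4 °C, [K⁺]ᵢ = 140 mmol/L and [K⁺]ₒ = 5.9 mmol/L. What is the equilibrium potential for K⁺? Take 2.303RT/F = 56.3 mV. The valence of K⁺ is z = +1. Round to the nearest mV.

E = (56.3/z) · log₁₀([K⁺]_out/[K⁺]_in) with z = +1.
= (56.3/1) · log₁₀(5.9/140) = 56.30 · log₁₀(0.04214)
= 56.30 · (-1.3753) = -77.43 mV

-77 mV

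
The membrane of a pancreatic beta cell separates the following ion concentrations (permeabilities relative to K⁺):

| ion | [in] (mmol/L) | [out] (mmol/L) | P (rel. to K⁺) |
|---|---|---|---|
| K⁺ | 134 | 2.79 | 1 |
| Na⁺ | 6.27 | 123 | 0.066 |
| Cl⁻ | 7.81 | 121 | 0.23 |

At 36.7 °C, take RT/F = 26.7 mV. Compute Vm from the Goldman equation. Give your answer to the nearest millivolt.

Vm = 26.7 · ln[(Σ P·[cation]ₒ + Σ P·[anion]ᵢ) / (Σ P·[cation]ᵢ + Σ P·[anion]ₒ)]
Numerator = 1×2.79 + 0.066×123 + 0.23×7.81 = 12.7
Denominator = 1×134 + 0.066×6.27 + 0.23×121 = 162.2
Vm = 26.7 · ln(0.078304) = 26.7 × (-2.5472) = -68.01 mV

-68 mV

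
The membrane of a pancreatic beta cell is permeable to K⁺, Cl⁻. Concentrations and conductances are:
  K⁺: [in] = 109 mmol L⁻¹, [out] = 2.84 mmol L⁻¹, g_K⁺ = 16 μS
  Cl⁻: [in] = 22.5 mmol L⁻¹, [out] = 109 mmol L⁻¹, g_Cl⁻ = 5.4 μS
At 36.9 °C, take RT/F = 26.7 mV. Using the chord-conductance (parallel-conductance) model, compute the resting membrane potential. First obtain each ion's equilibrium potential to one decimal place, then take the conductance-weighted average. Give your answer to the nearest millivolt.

-83 mV

E_K⁺ = (26.7/1)·ln(2.84/109) = -97.4 mV
E_Cl⁻ = (26.7/-1)·ln(109/22.5) = -42.1 mV
Vm = (Σ gᵢEᵢ)/(Σ gᵢ) = (16·-97.4 + 5.4·-42.1) / (16 + 5.4)
= -1785.74 / 21.4 = -83.45 mV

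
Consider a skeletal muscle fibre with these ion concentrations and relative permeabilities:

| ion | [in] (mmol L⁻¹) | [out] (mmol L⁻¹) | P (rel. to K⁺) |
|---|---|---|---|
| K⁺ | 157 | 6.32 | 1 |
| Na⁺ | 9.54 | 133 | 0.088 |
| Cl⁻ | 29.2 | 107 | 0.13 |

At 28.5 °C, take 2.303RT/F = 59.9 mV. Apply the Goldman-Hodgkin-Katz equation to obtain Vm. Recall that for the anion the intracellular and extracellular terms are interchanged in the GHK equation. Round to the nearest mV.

Vm = 59.9 · log₁₀[(Σ P·[cation]ₒ + Σ P·[anion]ᵢ) / (Σ P·[cation]ᵢ + Σ P·[anion]ₒ)]
Numerator = 1×6.32 + 0.088×133 + 0.13×29.2 = 21.82
Denominator = 1×157 + 0.088×9.54 + 0.13×107 = 171.7
Vm = 59.9 · log₁₀(0.12705) = 59.9 × (-0.8960) = -53.67 mV

-54 mV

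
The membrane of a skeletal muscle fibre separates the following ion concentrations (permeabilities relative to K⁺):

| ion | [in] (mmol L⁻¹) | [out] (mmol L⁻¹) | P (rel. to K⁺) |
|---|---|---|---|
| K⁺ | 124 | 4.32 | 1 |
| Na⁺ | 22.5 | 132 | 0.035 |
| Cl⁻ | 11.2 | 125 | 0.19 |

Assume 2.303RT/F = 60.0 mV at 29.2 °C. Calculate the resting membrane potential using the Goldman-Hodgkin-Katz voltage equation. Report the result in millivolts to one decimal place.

-67.7 mV

Vm = 60.0 · log₁₀[(Σ P·[cation]ₒ + Σ P·[anion]ᵢ) / (Σ P·[cation]ᵢ + Σ P·[anion]ₒ)]
Numerator = 1×4.32 + 0.035×132 + 0.19×11.2 = 11.07
Denominator = 1×124 + 0.035×22.5 + 0.19×125 = 148.5
Vm = 60.0 · log₁₀(0.074513) = 60.0 × (-1.1278) = -67.67 mV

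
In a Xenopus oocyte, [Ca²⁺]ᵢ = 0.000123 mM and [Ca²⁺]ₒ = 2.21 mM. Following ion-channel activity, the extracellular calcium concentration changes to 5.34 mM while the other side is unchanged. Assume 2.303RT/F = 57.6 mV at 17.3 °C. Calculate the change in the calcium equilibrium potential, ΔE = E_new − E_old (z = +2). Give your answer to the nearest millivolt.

11 mV

E_old = (57.6/2)·log₁₀(2.21/0.000123) = 122.53 mV
E_new = (57.6/2)·log₁₀(5.34/0.000123) = 133.56 mV
ΔE = 133.56 − (122.53) = 11.03 mV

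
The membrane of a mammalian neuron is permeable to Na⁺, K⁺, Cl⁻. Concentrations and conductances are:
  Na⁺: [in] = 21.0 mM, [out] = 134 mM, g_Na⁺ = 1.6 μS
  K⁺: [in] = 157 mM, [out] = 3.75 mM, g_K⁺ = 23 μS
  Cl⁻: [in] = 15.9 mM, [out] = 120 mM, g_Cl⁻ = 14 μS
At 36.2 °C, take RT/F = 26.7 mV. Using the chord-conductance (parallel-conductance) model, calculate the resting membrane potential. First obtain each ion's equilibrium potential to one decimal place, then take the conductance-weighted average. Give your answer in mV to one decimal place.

E_Na⁺ = (26.7/1)·ln(134/21.0) = 49.5 mV
E_K⁺ = (26.7/1)·ln(3.75/157) = -99.7 mV
E_Cl⁻ = (26.7/-1)·ln(120/15.9) = -54.0 mV
Vm = (Σ gᵢEᵢ)/(Σ gᵢ) = (1.6·49.5 + 23·-99.7 + 14·-54.0) / (1.6 + 23 + 14)
= -2969.90 / 38.6 = -76.94 mV

-76.9 mV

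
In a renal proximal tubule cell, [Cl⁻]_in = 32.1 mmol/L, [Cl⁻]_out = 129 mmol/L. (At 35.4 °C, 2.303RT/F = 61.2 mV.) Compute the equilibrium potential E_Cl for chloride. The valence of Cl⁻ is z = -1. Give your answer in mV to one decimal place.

-37.0 mV

E = (61.2/z) · log₁₀([Cl⁻]_out/[Cl⁻]_in) with z = -1.
For an anion, dividing by z = -1 reverses the sign.
= (61.2/-1) · log₁₀(129/32.1) = -61.20 · log₁₀(4.019)
= -61.20 · (0.6041) = -36.97 mV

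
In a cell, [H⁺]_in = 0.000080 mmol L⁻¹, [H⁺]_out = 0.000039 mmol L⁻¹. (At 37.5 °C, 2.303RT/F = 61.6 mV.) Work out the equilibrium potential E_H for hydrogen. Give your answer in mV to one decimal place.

-19.2 mV

E = (61.6/z) · log₁₀([H⁺]_out/[H⁺]_in) with z = +1.
= (61.6/1) · log₁₀(0.000039/0.000080) = 61.60 · log₁₀(0.4875)
= 61.60 · (-0.3120) = -19.22 mV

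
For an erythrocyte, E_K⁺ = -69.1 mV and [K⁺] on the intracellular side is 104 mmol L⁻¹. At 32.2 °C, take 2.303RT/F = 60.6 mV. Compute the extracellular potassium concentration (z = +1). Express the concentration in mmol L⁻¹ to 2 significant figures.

7.5 mmol L⁻¹

Nernst: E = (60.6/1) · log₁₀([out]/[in]), so log₁₀([out]/[in]) = -69.1 × 1 / 60.6 = -1.1403.
[out]/[in] = 10^(-1.1403) = 0.0724.
[out] = 0.0724 × 104 = 7.53 mmol L⁻¹.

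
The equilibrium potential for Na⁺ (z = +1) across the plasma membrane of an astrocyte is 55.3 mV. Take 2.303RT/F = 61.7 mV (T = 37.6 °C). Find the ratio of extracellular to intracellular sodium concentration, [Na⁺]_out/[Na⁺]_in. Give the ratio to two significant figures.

log₁₀([out]/[in]) = E·z/(61.7) = 55.3 × 1 / 61.7 = 0.8963
[out]/[in] = 10^(0.8963) = 7.875

7.9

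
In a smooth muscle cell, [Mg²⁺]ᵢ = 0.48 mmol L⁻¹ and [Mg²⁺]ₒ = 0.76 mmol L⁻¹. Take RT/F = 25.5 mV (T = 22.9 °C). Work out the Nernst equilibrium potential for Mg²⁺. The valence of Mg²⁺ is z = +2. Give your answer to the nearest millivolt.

6 mV

E = (25.5/z) · ln([Mg²⁺]_out/[Mg²⁺]_in) with z = +2.
= (25.5/2) · ln(0.76/0.48) = 12.75 · ln(1.583)
= 12.75 · (0.4595) = 5.86 mV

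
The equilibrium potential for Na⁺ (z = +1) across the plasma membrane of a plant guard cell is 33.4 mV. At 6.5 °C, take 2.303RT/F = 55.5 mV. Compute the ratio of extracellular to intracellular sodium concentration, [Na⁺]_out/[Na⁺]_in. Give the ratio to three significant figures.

4.00

log₁₀([out]/[in]) = E·z/(55.5) = 33.4 × 1 / 55.5 = 0.6018
[out]/[in] = 10^(0.6018) = 3.998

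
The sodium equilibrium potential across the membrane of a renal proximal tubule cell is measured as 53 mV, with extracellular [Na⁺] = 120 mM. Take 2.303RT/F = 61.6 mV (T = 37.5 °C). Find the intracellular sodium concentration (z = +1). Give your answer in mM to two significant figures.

17 mM

Nernst: E = (61.6/1) · log₁₀([out]/[in]), so log₁₀([out]/[in]) = 53.0 × 1 / 61.6 = 0.8604.
[out]/[in] = 10^(0.8604) = 7.251.
[in] = 120 / 7.251 = 16.55 mM.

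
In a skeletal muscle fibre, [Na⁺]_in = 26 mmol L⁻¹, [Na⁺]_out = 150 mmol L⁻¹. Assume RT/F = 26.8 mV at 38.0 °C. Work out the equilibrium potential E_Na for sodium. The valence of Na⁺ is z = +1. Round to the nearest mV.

E = (26.8/z) · ln([Na⁺]_out/[Na⁺]_in) with z = +1.
= (26.8/1) · ln(150/26) = 26.80 · ln(5.769)
= 26.80 · (1.7525) = 46.97 mV

47 mV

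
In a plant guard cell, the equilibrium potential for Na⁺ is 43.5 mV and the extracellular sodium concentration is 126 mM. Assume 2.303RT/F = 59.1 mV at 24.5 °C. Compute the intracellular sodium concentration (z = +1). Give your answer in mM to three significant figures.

23.1 mM

Nernst: E = (59.1/1) · log₁₀([out]/[in]), so log₁₀([out]/[in]) = 43.5 × 1 / 59.1 = 0.7360.
[out]/[in] = 10^(0.7360) = 5.446.
[in] = 126 / 5.446 = 23.14 mM.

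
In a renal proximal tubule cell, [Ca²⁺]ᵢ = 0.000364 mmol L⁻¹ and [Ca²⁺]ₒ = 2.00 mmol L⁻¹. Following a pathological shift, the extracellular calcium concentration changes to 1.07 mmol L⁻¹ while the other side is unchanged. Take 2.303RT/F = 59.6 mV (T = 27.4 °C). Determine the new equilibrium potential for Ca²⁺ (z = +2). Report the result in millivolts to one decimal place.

103.4 mV

After the shift: [Ca²⁺]_out = 1.07, [Ca²⁺]_in = 0.000364 mmol L⁻¹.
E_new = (59.6/2)·log₁₀(1.07/0.000364) = 29.80 · (3.4683) = 103.35 mV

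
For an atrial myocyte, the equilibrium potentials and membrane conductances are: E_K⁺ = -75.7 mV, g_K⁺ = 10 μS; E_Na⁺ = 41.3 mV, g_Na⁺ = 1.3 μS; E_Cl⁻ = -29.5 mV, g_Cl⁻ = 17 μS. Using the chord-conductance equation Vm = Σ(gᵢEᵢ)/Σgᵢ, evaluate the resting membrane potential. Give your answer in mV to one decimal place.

Σ gᵢEᵢ = 10·(-75.7) + 1.3·(41.3) + 17·(-29.5) = -1204.81
Σ gᵢ = 10 + 1.3 + 17 = 28.3
Vm = -1204.81 / 28.3 = -42.57 mV

-42.6 mV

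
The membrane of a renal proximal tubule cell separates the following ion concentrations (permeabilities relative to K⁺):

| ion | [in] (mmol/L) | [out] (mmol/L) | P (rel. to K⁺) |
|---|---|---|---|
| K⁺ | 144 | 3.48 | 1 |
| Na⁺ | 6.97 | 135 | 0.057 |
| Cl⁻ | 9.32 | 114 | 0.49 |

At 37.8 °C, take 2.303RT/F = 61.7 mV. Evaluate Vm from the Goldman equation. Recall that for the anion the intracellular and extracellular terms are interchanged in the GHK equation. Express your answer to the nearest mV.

-68 mV

Vm = 61.7 · log₁₀[(Σ P·[cation]ₒ + Σ P·[anion]ᵢ) / (Σ P·[cation]ᵢ + Σ P·[anion]ₒ)]
Numerator = 1×3.48 + 0.057×135 + 0.49×9.32 = 15.74
Denominator = 1×144 + 0.057×6.97 + 0.49×114 = 200.3
Vm = 61.7 · log₁₀(0.078608) = 61.7 × (-1.1045) = -68.15 mV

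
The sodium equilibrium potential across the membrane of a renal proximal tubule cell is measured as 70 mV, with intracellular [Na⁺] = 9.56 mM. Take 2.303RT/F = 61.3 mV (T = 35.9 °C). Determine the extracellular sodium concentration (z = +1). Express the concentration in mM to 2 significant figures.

130 mM

Nernst: E = (61.3/1) · log₁₀([out]/[in]), so log₁₀([out]/[in]) = 70.0 × 1 / 61.3 = 1.1419.
[out]/[in] = 10^(1.1419) = 13.87.
[out] = 13.87 × 9.56 = 132.6 mM.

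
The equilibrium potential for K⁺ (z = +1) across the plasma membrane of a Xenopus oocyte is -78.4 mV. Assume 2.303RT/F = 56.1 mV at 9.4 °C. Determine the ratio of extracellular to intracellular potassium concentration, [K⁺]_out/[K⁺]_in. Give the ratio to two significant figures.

log₁₀([out]/[in]) = E·z/(56.1) = -78.4 × 1 / 56.1 = -1.3975
[out]/[in] = 10^(-1.3975) = 0.04004

0.040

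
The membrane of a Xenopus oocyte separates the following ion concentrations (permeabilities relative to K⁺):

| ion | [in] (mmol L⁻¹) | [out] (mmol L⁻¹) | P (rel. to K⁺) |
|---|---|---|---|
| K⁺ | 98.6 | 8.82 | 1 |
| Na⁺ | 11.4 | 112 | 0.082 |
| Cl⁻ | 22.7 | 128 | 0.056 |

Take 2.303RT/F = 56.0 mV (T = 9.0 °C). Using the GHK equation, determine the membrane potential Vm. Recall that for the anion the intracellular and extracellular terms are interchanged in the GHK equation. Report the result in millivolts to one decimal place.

Vm = 56.0 · log₁₀[(Σ P·[cation]ₒ + Σ P·[anion]ᵢ) / (Σ P·[cation]ᵢ + Σ P·[anion]ₒ)]
Numerator = 1×8.82 + 0.082×112 + 0.056×22.7 = 19.28
Denominator = 1×98.6 + 0.082×11.4 + 0.056×128 = 106.7
Vm = 56.0 · log₁₀(0.18064) = 56.0 × (-0.7432) = -41.62 mV

-41.6 mV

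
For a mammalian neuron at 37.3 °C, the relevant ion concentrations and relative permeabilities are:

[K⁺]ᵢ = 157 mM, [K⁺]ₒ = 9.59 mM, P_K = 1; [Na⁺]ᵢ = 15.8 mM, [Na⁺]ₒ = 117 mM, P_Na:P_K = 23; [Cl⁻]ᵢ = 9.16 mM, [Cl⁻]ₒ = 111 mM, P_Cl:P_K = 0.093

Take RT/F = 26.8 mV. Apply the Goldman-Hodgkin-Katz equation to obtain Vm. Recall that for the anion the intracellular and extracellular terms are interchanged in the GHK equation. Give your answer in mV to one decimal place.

43.6 mV

Vm = 26.8 · ln[(Σ P·[cation]ₒ + Σ P·[anion]ᵢ) / (Σ P·[cation]ᵢ + Σ P·[anion]ₒ)]
Numerator = 1×9.59 + 23×117 + 0.093×9.16 = 2701
Denominator = 1×157 + 23×15.8 + 0.093×111 = 530.7
Vm = 26.8 · ln(5.0901) = 26.8 × (1.6273) = 43.61 mV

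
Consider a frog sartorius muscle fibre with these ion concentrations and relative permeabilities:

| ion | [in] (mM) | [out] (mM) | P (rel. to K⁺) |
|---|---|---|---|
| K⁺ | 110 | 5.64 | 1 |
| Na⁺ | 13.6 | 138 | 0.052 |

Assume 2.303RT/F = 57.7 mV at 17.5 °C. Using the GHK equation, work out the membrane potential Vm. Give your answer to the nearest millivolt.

Vm = 57.7 · log₁₀[(Σ P·[cation]ₒ + Σ P·[anion]ᵢ) / (Σ P·[cation]ᵢ + Σ P·[anion]ₒ)]
Numerator = 1×5.64 + 0.052×138 = 12.82
Denominator = 1×110 + 0.052×13.6 = 110.7
Vm = 57.7 · log₁₀(0.11576) = 57.7 × (-0.9364) = -54.03 mV

-54 mV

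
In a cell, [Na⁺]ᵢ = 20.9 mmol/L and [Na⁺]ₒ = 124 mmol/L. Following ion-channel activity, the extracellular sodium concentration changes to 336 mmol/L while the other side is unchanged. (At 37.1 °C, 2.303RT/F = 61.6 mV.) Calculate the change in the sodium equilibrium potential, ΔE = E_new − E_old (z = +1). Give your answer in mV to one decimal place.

E_old = (61.6/1)·log₁₀(124/20.9) = 47.63 mV
E_new = (61.6/1)·log₁₀(336/20.9) = 74.30 mV
ΔE = 74.30 − (47.63) = 26.67 mV

26.7 mV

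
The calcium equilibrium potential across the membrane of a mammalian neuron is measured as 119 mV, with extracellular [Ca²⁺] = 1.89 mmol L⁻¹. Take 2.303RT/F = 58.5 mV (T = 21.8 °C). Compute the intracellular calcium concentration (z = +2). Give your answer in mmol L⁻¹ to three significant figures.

0.000161 mmol L⁻¹

Nernst: E = (58.5/2) · log₁₀([out]/[in]), so log₁₀([out]/[in]) = 119.0 × 2 / 58.5 = 4.0684.
[out]/[in] = 10^(4.0684) = 1.171e+04.
[in] = 1.89 / 1.171e+04 = 0.0001615 mmol L⁻¹.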